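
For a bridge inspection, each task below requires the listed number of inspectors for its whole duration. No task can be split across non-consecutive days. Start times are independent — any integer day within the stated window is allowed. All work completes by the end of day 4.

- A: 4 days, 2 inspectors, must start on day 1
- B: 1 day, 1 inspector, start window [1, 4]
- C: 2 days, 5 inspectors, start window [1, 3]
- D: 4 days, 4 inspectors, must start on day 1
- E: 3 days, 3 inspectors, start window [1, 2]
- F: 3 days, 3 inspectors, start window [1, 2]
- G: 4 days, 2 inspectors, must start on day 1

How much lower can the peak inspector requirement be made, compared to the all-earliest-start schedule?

Early-start peak: d1:20  d2:19  d3:14  d4:8 ⇒ 20.
Leveled (A@1, B@1, C@1, D@1, E@1, F@2, G@1): d1:17  d2:19  d3:14  d4:11 ⇒ 19.
Reduction 20 − 19 = 1.

1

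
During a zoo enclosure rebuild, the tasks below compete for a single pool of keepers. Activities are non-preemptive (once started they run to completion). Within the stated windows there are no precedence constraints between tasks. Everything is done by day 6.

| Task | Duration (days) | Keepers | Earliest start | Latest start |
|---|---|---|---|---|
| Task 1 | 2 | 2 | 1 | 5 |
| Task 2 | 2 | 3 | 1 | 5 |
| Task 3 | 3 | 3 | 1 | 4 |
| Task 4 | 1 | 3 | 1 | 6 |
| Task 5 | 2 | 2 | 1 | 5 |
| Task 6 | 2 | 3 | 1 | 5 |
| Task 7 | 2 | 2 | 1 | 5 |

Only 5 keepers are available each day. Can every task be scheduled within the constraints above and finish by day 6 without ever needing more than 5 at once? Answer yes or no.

no

Total keeper-days = 36; over 6 days the average is 36/6 > 5, so some day must exceed 5.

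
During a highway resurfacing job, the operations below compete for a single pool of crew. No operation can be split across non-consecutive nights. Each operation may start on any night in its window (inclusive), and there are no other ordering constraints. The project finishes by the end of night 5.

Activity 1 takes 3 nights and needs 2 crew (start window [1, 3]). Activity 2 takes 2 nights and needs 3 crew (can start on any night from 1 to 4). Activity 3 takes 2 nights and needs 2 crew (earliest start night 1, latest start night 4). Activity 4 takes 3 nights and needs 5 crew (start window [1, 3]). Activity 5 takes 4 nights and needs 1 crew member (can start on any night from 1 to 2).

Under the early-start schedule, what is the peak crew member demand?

Early-start schedule: Activity 1@1, Activity 2@1, Activity 3@1, Activity 4@1, Activity 5@1.
Load per night: night 1: 13, night 2: 13, night 3: 8, night 4: 1, night 5: 0.
Peak is 13.

13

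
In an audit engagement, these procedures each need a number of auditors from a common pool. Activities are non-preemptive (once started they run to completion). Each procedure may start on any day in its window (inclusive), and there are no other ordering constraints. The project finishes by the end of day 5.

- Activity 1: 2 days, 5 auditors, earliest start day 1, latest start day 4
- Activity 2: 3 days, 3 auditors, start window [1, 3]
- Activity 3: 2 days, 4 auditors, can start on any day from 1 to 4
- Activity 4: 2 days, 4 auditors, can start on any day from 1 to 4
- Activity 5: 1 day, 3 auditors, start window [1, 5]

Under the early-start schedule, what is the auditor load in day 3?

3

At early start, day 3 has: Activity 2.
Demand: 3 = 3.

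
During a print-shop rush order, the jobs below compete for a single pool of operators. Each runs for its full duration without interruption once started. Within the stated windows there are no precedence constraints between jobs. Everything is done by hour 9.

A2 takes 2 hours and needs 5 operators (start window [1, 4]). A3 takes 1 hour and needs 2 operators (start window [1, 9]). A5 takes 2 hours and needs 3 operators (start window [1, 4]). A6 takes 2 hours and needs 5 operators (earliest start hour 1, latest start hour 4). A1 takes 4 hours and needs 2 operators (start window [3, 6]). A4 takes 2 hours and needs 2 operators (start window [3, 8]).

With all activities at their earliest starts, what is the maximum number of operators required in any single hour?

15

Early-start schedule: A2@1, A3@1, A5@1, A6@1, A1@3, A4@3.
Load per hour: hour 1: 15, hour 2: 13, hour 3: 4, hour 4: 4, hour 5: 2, hour 6: 2, hour 7: 0, hour 8: 0, hour 9: 0.
Peak is 15.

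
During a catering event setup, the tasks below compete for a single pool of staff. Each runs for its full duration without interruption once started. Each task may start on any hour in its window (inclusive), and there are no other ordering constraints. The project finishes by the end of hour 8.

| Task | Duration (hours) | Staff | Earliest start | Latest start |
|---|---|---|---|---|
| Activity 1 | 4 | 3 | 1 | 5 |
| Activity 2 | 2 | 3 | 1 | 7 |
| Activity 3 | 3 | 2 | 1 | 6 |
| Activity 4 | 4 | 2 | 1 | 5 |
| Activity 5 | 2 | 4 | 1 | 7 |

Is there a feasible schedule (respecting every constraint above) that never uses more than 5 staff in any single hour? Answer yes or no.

The minimum achievable peak is 6; 5 < 6, so no feasible schedule stays within the cap.

no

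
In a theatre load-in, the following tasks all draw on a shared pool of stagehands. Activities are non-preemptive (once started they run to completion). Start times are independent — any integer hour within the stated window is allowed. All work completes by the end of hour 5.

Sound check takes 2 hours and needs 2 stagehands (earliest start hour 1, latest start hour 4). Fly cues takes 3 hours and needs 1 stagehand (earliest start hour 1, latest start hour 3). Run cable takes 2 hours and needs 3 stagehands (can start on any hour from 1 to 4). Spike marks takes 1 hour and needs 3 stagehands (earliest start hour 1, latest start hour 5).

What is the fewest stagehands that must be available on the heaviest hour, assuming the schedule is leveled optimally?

4

Early-start (Sound check@1, Fly cues@1, Run cable@1, Spike marks@1) gives peak 9: h1:9  h2:6  h3:1  h4:0  h5:0.
Shift Run cable→3, Spike marks→5.
Schedule Sound check@1, Fly cues@1, Run cable@3, Spike marks@5: h1:3  h2:3  h3:4  h4:3  h5:3 — peak 4.
Total stagehand-hours = 16 over 5 hours ⇒ peak ≥ ⌈16/5⌉ = 4, so 4 is optimal.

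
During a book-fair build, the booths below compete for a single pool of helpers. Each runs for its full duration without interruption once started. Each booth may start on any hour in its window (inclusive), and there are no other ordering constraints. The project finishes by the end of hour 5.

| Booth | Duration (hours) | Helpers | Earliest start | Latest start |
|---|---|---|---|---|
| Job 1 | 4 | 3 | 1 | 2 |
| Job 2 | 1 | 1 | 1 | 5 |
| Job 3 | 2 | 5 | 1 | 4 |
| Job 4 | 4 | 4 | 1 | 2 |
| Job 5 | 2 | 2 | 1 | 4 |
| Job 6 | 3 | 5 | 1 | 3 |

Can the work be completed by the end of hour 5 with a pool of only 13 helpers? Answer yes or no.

The minimum achievable peak is 14; 13 < 14, so no feasible schedule stays within the cap.

no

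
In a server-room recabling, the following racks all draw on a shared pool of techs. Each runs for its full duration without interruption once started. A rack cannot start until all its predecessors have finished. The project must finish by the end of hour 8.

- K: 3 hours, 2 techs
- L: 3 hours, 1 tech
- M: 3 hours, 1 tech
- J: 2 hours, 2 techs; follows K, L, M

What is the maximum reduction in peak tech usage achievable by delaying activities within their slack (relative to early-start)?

2

Early-start peak: h1:4  h2:4  h3:4  h4:2  h5:2  h6:0  h7:0  h8:0 ⇒ 4.
Leveled (K@1, L@4, M@4, J@7): h1:2  h2:2  h3:2  h4:2  h5:2  h6:2  h7:2  h8:2 ⇒ 2.
Reduction 4 − 2 = 2.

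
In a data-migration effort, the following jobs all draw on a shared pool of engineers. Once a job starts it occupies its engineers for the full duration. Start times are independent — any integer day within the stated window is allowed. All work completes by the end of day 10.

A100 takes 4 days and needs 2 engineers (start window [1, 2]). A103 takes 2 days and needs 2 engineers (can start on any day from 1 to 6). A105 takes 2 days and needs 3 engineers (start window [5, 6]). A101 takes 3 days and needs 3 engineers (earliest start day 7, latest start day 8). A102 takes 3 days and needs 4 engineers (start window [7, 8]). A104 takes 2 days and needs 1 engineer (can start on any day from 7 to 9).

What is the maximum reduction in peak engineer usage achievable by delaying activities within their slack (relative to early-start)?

0

Early-start peak: d1:4  d2:4  d3:2  d4:2  d5:3  d6:3  d7:8  d8:8  d9:7  d10:0 ⇒ 8.
Leveled (A100@1, A103@1, A105@5, A101@7, A102@7, A104@7): d1:4  d2:4  d3:2  d4:2  d5:3  d6:3  d7:8  d8:8  d9:7  d10:0 ⇒ 8.
Reduction 8 − 8 = 0.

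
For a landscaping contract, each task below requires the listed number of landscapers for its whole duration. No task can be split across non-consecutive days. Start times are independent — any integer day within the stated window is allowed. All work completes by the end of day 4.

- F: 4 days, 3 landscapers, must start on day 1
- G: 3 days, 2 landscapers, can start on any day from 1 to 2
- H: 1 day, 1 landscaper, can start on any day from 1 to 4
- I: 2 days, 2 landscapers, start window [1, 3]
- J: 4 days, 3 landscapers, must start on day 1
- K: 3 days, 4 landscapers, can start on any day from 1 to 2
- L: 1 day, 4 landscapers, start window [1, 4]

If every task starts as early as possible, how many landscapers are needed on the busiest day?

19

Early-start schedule: F@1, G@1, H@1, I@1, J@1, K@1, L@1.
Load per day: day 1: 19, day 2: 14, day 3: 12, day 4: 6.
Peak is 19.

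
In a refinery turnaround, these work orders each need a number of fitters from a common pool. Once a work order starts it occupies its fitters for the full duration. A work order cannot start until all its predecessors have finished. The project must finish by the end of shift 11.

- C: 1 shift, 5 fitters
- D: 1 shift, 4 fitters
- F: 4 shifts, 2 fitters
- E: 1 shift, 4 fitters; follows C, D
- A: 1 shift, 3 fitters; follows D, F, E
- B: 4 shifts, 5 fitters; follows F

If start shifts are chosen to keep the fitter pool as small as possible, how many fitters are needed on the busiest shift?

Early-start (C@1, D@1, F@1, E@2, A@5, B@5) gives peak 11: s1:11  s2:6  s3:2  s4:2  s5:8  s6:5  s7:5  s8:5  s9:0  s10:0  s11:0.
Shift D→2, F→2, E→3, A→6, B→7.
Schedule C@1, D@2, F@2, E@3, A@6, B@7: s1:5  s2:6  s3:6  s4:2  s5:2  s6:3  s7:5  s8:5  s9:5  s10:5  s11:0 — peak 6.

6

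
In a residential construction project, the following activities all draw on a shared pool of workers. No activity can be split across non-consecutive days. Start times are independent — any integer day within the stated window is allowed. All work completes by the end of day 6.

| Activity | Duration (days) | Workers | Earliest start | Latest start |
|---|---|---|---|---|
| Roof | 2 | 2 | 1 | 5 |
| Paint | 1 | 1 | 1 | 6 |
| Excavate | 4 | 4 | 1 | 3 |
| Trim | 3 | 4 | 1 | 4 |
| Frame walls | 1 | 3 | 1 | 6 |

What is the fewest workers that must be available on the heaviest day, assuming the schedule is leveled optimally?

8

Early-start (Roof@1, Paint@1, Excavate@1, Trim@1, Frame walls@1) gives peak 14: d1:14  d2:10  d3:8  d4:4  d5:0  d6:0.
Shift Trim→3, Frame walls→5.
Schedule Roof@1, Paint@1, Excavate@1, Trim@3, Frame walls@5: d1:7  d2:6  d3:8  d4:8  d5:7  d6:0 — peak 8.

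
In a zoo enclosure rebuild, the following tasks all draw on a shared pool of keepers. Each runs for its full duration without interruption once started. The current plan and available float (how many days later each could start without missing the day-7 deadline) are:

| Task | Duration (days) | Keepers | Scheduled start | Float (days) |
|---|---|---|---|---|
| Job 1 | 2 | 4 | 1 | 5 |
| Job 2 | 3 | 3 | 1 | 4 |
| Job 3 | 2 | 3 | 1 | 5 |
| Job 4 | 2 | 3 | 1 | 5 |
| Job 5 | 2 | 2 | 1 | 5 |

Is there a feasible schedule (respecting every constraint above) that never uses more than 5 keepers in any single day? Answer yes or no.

no

The minimum achievable peak is 6; 5 < 6, so no feasible schedule stays within the cap.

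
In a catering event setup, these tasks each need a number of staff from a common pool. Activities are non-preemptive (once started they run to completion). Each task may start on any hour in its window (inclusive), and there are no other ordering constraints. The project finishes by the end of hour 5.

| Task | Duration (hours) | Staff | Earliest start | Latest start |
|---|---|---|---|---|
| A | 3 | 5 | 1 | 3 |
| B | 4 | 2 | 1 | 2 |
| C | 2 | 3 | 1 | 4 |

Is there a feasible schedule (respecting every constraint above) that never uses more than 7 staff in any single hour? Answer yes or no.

Schedule A@1, B@1, C@4: h1:7  h2:7  h3:7  h4:5  h5:3 — peak 7 ≤ 7.

yes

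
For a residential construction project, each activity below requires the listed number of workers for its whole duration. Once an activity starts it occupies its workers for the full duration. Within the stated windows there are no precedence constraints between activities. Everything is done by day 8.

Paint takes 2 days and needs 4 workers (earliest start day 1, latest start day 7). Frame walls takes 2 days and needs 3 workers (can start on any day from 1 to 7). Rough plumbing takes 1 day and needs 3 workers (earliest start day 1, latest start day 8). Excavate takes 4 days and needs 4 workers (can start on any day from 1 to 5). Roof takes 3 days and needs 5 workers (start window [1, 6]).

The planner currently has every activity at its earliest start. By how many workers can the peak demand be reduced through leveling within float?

11

Early-start peak: d1:19  d2:16  d3:9  d4:4  d5:0  d6:0  d7:0  d8:0 ⇒ 19.
Leveled (Paint@1, Frame walls@3, Rough plumbing@1, Excavate@2, Roof@6): d1:7  d2:8  d3:7  d4:7  d5:4  d6:5  d7:5  d8:5 ⇒ 8.
Reduction 19 − 8 = 11.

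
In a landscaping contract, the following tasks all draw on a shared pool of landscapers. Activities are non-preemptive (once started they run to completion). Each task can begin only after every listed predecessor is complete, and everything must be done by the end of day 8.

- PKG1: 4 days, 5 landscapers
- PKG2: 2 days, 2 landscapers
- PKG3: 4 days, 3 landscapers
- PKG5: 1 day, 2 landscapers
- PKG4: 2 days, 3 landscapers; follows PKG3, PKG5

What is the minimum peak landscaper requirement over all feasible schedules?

8

Early-start (PKG1@1, PKG2@1, PKG3@1, PKG5@1, PKG4@5) gives peak 12: d1:12  d2:10  d3:8  d4:8  d5:3  d6:3  d7:0  d8:0.
Shift PKG3→3, PKG5→5, PKG4→7.
Schedule PKG1@1, PKG2@1, PKG3@3, PKG5@5, PKG4@7: d1:7  d2:7  d3:8  d4:8  d5:5  d6:3  d7:3  d8:3 — peak 8.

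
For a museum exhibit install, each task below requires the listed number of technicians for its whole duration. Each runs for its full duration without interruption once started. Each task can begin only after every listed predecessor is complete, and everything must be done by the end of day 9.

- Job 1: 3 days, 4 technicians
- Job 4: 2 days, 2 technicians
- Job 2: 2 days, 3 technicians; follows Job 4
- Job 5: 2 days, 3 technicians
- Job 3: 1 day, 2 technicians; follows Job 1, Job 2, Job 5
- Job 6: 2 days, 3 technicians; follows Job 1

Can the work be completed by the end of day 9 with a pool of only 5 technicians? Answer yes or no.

yes

Schedule Job 1@1, Job 4@4, Job 2@6, Job 5@4, Job 3@8, Job 6@8: d1:4  d2:4  d3:4  d4:5  d5:5  d6:3  d7:3  d8:5  d9:3 — peak 5 ≤ 5.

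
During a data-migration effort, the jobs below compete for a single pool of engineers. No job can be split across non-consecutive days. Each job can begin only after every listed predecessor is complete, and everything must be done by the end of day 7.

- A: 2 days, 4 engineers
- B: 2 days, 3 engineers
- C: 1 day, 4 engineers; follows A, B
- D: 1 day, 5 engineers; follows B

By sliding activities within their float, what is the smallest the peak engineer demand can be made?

5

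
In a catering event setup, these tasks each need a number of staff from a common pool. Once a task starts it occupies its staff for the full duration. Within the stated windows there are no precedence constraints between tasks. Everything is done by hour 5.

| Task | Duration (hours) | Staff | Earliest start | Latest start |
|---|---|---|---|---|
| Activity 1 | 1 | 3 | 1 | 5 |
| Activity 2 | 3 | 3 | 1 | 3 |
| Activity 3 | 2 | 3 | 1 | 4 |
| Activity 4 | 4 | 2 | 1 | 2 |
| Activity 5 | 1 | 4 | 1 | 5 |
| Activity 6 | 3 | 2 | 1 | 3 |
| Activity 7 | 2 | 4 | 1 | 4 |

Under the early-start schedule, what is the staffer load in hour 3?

At early start, hour 3 has: Activity 2, Activity 4, Activity 6.
Demand: 3 + 2 + 2 = 7.

7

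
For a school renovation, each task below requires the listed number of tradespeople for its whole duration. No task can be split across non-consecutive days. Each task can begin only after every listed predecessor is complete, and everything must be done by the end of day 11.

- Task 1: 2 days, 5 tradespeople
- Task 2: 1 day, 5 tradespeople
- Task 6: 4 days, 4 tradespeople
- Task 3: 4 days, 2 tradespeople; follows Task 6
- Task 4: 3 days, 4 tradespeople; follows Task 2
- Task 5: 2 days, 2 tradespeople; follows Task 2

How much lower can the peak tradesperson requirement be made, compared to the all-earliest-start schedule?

Early-start peak: d1:14  d2:15  d3:10  d4:8  d5:2  d6:2  d7:2  d8:2  d9:0  d10:0  d11:0 ⇒ 15.
Leveled (Task 1@1, Task 2@3, Task 6@4, Task 3@8, Task 4@8, Task 5@4): d1:5  d2:5  d3:5  d4:6  d5:6  d6:4  d7:4  d8:6  d9:6  d10:6  d11:2 ⇒ 6.
Reduction 15 − 6 = 9.

9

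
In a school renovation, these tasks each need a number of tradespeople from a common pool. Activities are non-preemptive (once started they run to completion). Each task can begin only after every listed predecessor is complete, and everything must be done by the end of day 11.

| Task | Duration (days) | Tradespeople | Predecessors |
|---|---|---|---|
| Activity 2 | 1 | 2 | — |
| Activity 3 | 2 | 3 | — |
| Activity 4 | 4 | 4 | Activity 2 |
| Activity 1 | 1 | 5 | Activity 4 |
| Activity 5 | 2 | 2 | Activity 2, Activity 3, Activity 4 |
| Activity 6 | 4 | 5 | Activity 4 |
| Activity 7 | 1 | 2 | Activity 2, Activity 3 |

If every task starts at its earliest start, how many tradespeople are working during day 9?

At early start, day 9 has: Activity 6.
Demand: 5 = 5.

5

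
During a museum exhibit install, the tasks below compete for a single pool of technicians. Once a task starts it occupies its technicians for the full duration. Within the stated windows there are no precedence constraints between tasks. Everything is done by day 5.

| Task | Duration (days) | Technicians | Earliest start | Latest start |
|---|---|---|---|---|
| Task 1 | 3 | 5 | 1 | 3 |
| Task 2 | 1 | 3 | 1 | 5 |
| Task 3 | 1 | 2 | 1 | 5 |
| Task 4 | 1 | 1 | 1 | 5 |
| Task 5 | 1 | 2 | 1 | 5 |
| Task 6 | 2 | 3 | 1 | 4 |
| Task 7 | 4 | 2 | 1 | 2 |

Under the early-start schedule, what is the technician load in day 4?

At early start, day 4 has: Task 7.
Demand: 2 = 2.

2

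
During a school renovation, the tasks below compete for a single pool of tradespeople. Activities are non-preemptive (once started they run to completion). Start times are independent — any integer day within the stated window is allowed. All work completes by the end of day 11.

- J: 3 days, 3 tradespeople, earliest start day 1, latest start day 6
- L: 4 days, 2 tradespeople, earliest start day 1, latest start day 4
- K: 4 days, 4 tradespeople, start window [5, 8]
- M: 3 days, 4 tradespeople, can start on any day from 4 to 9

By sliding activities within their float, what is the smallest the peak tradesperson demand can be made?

Early-start (J@1, L@1, K@5, M@4) gives peak 8: d1:5  d2:5  d3:5  d4:6  d5:8  d6:8  d7:4  d8:4  d9:0  d10:0  d11:0.
Shift M→9.
Schedule J@1, L@1, K@5, M@9: d1:5  d2:5  d3:5  d4:2  d5:4  d6:4  d7:4  d8:4  d9:4  d10:4  d11:4 — peak 5.
Total tradesperson-days = 45 over 11 days ⇒ peak ≥ ⌈45/11⌉ = 5, so 5 is optimal.

5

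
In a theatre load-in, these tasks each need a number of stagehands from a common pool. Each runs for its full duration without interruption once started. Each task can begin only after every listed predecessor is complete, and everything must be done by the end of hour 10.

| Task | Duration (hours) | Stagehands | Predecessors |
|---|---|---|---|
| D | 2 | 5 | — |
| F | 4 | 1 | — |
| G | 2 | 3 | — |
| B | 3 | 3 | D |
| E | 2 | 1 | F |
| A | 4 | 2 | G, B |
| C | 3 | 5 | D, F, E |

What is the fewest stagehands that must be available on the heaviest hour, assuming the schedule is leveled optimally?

Early-start (D@1, F@1, G@1, B@3, E@5, A@6, C@7) gives peak 9: h1:9  h2:9  h3:4  h4:4  h5:4  h6:3  h7:7  h8:7  h9:7  h10:0.
Shift G→3.
Schedule D@1, F@1, G@3, B@3, E@5, A@6, C@7: h1:6  h2:6  h3:7  h4:7  h5:4  h6:3  h7:7  h8:7  h9:7  h10:0 — peak 7.

7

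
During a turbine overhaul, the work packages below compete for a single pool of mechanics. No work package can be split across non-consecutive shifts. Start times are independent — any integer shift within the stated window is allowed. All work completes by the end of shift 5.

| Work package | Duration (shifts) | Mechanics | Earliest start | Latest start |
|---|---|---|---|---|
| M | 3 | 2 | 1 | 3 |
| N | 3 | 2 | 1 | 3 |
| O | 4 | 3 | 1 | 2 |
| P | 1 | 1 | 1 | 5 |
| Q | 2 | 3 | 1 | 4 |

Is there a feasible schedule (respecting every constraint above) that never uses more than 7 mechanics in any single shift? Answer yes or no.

Schedule M@1, N@1, O@1, P@4, Q@4: s1:7  s2:7  s3:7  s4:7  s5:3 — peak 7 ≤ 7.

yes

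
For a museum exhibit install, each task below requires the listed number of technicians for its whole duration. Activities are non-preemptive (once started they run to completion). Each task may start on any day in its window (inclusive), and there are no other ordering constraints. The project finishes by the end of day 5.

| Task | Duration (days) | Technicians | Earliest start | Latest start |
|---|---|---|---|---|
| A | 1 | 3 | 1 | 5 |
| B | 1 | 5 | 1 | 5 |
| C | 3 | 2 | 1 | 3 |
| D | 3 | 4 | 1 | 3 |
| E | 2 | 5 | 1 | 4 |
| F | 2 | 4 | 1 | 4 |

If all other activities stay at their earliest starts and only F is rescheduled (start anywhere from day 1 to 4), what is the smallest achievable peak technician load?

F@1: d1:23  d2:15  d3:6  d4:0  d5:0 → peak 23
F@2: d1:19  d2:15  d3:10  d4:0  d5:0 → peak 19
F@3: d1:19  d2:11  d3:10  d4:4  d5:0 → peak 19
F@4: d1:19  d2:11  d3:6  d4:4  d5:4 → peak 19
Best is F@2, peak 19.

19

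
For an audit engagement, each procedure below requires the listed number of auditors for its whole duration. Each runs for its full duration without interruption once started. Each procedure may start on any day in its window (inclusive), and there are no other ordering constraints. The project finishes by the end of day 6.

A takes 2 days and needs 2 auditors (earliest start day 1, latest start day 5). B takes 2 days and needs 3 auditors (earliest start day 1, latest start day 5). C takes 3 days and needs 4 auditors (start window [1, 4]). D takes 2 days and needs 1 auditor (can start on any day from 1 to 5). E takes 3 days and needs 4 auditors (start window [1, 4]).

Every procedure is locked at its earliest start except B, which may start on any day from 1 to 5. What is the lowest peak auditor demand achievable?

11

B@1: d1:14  d2:14  d3:8  d4:0  d5:0  d6:0 → peak 14
B@2: d1:11  d2:14  d3:11  d4:0  d5:0  d6:0 → peak 14
B@3: d1:11  d2:11  d3:11  d4:3  d5:0  d6:0 → peak 11
B@4: d1:11  d2:11  d3:8  d4:3  d5:3  d6:0 → peak 11
B@5: d1:11  d2:11  d3:8  d4:0  d5:3  d6:3 → peak 11
Best is B@3, peak 11.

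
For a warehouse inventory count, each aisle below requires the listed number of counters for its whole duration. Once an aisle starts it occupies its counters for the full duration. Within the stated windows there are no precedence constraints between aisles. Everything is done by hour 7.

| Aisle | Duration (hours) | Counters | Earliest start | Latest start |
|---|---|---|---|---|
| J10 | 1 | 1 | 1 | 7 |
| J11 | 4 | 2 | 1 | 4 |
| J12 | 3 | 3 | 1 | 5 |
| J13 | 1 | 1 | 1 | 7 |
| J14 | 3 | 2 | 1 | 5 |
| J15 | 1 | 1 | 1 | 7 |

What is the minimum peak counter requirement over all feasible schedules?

4

Early-start (J10@1, J11@1, J12@1, J13@1, J14@1, J15@1) gives peak 10: h1:10  h2:7  h3:7  h4:2  h5:0  h6:0  h7:0.
Shift J12→5, J14→2, J15→5.
Schedule J10@1, J11@1, J12@5, J13@1, J14@2, J15@5: h1:4  h2:4  h3:4  h4:4  h5:4  h6:3  h7:3 — peak 4.
Total counter-hours = 26 over 7 hours ⇒ peak ≥ ⌈26/7⌉ = 4, so 4 is optimal.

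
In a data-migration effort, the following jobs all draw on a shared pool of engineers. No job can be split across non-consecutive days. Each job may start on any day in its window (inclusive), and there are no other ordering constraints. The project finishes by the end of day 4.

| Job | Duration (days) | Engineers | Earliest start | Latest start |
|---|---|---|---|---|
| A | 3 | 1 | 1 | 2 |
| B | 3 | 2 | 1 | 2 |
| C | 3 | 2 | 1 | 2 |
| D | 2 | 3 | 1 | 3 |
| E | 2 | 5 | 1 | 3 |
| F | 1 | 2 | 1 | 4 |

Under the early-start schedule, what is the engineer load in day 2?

At early start, day 2 has: A, B, C, D, E.
Demand: 1 + 2 + 2 + 3 + 5 = 13.

13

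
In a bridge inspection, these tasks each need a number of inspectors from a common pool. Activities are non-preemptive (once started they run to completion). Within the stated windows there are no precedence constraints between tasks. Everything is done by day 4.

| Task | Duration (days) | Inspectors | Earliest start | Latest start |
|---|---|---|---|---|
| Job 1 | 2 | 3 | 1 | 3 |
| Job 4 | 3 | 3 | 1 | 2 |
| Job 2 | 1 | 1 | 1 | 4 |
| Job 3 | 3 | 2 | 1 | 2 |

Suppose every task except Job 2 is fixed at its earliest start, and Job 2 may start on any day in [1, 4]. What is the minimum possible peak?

Job 2@1: d1:9  d2:8  d3:5  d4:0 → peak 9
Job 2@2: d1:8  d2:9  d3:5  d4:0 → peak 9
Job 2@3: d1:8  d2:8  d3:6  d4:0 → peak 8
Job 2@4: d1:8  d2:8  d3:5  d4:1 → peak 8
Best is Job 2@3, peak 8.

8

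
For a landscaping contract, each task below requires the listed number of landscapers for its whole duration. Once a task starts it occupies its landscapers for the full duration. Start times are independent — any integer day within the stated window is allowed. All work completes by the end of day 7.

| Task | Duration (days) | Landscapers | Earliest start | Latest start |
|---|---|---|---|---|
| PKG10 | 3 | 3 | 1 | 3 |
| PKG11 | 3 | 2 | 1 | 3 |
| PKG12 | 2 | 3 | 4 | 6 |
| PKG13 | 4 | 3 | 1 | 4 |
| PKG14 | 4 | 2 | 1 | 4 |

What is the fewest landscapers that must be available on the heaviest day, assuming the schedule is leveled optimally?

Early-start (PKG10@1, PKG11@1, PKG12@4, PKG13@1, PKG14@1) gives peak 10: d1:10  d2:10  d3:10  d4:8  d5:3  d6:0  d7:0.
Shift PKG12→5, PKG13→4.
Schedule PKG10@1, PKG11@1, PKG12@5, PKG13@4, PKG14@1: d1:7  d2:7  d3:7  d4:5  d5:6  d6:6  d7:3 — peak 7.

7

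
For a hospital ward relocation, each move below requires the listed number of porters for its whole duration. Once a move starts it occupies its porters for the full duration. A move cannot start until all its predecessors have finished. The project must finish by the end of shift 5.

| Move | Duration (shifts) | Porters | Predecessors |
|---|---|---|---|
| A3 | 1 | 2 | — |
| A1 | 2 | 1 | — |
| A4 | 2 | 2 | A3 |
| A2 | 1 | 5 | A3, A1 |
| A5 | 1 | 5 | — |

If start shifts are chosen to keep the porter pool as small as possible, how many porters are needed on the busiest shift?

5

Early-start (A3@1, A1@1, A4@2, A2@3, A5@1) gives peak 8: s1:8  s2:3  s3:7  s4:0  s5:0.
Shift A2→4, A5→5.
Schedule A3@1, A1@1, A4@2, A2@4, A5@5: s1:3  s2:3  s3:2  s4:5  s5:5 — peak 5.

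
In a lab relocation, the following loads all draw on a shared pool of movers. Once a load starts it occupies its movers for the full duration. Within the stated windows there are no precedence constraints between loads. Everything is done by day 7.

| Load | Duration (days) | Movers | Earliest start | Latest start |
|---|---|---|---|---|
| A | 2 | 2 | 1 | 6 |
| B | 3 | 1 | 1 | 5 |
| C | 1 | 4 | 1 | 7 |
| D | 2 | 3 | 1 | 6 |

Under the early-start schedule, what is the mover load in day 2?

At early start, day 2 has: A, B, D.
Demand: 2 + 1 + 3 = 6.

6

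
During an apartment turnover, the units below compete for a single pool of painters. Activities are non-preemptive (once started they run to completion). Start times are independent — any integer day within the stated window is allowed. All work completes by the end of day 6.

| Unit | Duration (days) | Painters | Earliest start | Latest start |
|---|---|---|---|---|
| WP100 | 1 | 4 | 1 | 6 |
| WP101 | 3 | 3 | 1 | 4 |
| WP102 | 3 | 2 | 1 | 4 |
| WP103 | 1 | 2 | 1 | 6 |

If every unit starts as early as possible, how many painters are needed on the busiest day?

11

Early-start schedule: WP100@1, WP101@1, WP102@1, WP103@1.
Load per day: day 1: 11, day 2: 5, day 3: 5, day 4: 0, day 5: 0, day 6: 0.
Peak is 11.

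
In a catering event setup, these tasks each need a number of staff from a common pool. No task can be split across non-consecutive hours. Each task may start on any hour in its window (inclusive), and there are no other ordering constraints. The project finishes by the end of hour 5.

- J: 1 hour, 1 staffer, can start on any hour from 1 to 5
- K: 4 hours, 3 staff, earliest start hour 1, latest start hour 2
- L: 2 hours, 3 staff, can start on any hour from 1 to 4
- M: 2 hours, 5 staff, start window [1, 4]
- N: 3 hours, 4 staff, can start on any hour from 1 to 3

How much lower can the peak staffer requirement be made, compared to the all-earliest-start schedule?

6

Early-start peak: h1:16  h2:15  h3:7  h4:3  h5:0 ⇒ 16.
Leveled (J@1, K@1, L@2, M@4, N@1): h1:8  h2:10  h3:10  h4:8  h5:5 ⇒ 10.
Reduction 16 − 10 = 6.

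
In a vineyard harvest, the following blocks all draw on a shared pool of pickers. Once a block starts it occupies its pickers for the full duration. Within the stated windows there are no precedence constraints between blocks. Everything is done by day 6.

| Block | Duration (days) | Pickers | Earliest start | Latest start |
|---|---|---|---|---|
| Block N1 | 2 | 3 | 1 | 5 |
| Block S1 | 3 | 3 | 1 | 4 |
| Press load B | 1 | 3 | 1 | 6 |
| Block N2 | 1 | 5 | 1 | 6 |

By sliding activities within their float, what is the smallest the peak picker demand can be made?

Early-start (Block N1@1, Block S1@1, Press load B@1, Block N2@1) gives peak 14: d1:14  d2:6  d3:3  d4:0  d5:0  d6:0.
Shift Press load B→3, Block N2→4.
Schedule Block N1@1, Block S1@1, Press load B@3, Block N2@4: d1:6  d2:6  d3:6  d4:5  d5:0  d6:0 — peak 6.

6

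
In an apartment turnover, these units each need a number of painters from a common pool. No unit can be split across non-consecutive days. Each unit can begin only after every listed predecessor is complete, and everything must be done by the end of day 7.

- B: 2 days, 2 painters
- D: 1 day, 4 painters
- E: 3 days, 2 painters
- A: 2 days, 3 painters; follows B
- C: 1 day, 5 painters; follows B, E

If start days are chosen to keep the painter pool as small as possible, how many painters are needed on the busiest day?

5

Early-start (B@1, D@1, E@1, A@3, C@4) gives peak 8: d1:8  d2:4  d3:5  d4:8  d5:0  d6:0  d7:0.
Shift D→3, E→4, A→4, C→7.
Schedule B@1, D@3, E@4, A@4, C@7: d1:2  d2:2  d3:4  d4:5  d5:5  d6:2  d7:5 — peak 5.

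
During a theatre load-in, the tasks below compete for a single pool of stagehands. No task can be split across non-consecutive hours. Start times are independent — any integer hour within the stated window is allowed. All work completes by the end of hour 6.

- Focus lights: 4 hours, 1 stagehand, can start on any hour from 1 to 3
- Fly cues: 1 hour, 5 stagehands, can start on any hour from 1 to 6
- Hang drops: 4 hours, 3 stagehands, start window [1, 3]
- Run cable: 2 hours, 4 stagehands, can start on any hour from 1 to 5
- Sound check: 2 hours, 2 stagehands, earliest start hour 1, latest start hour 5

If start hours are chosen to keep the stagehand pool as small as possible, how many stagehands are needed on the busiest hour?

Early-start (Focus lights@1, Fly cues@1, Hang drops@1, Run cable@1, Sound check@1) gives peak 15: h1:15  h2:10  h3:4  h4:4  h5:0  h6:0.
Shift Hang drops→2, Run cable→5, Sound check→2.
Schedule Focus lights@1, Fly cues@1, Hang drops@2, Run cable@5, Sound check@2: h1:6  h2:6  h3:6  h4:4  h5:7  h6:4 — peak 7.

7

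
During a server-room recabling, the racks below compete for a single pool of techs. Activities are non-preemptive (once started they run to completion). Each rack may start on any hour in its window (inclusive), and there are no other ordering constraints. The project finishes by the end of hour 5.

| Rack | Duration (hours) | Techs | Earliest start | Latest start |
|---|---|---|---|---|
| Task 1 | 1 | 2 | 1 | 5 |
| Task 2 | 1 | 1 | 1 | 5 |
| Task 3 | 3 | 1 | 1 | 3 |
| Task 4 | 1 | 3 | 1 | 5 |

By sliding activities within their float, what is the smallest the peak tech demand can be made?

3

Early-start (Task 1@1, Task 2@1, Task 3@1, Task 4@1) gives peak 7: h1:7  h2:1  h3:1  h4:0  h5:0.
Shift Task 3→2, Task 4→5.
Schedule Task 1@1, Task 2@1, Task 3@2, Task 4@5: h1:3  h2:1  h3:1  h4:1  h5:3 — peak 3.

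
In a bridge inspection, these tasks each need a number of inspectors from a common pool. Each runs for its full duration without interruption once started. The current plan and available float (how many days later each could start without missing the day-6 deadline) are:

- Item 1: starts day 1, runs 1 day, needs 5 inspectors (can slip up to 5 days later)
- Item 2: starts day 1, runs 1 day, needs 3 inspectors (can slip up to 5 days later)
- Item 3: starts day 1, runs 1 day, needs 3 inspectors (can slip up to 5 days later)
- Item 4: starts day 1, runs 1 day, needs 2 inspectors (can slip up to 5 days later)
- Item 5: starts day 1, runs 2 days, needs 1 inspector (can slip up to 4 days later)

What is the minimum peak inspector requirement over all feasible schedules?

5

Early-start (Item 1@1, Item 2@1, Item 3@1, Item 4@1, Item 5@1) gives peak 14: d1:14  d2:1  d3:0  d4:0  d5:0  d6:0.
Shift Item 2→2, Item 3→3, Item 4→2, Item 5→3.
Schedule Item 1@1, Item 2@2, Item 3@3, Item 4@2, Item 5@3: d1:5  d2:5  d3:4  d4:1  d5:0  d6:0 — peak 5.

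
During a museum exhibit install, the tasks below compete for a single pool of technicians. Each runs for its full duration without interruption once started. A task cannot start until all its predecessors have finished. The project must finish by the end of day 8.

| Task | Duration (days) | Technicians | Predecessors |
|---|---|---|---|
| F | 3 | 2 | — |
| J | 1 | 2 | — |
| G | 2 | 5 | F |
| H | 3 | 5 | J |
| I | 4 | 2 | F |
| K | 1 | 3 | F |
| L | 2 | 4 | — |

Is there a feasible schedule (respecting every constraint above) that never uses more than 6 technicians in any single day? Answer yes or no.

Total technician-days = 52; over 8 days the average is 52/8 > 6, so some day must exceed 6.

no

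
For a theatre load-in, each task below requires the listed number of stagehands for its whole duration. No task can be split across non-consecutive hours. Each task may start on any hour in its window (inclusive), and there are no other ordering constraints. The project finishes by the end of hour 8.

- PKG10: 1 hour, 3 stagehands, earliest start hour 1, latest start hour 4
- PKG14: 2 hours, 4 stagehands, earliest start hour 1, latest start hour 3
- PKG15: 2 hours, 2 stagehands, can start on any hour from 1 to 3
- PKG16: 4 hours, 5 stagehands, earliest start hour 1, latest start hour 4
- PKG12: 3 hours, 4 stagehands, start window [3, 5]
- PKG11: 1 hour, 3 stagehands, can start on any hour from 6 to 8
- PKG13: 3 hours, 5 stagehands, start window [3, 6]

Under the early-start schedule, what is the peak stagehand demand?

Early-start schedule: PKG10@1, PKG14@1, PKG15@1, PKG16@1, PKG12@3, PKG11@6, PKG13@3.
Load per hour: hour 1: 14, hour 2: 11, hour 3: 14, hour 4: 14, hour 5: 9, hour 6: 3, hour 7: 0, hour 8: 0.
Peak is 14.

14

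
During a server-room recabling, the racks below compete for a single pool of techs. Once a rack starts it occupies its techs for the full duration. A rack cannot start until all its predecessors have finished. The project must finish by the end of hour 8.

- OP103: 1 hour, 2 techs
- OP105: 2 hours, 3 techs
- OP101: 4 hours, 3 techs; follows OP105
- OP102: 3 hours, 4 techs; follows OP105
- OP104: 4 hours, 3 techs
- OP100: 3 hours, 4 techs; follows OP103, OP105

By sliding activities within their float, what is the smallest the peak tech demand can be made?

Early-start (OP103@1, OP105@1, OP101@3, OP102@3, OP104@1, OP100@3) gives peak 14: h1:8  h2:6  h3:14  h4:14  h5:11  h6:3  h7:0  h8:0.
Shift OP101→5, OP100→6.
Schedule OP103@1, OP105@1, OP101@5, OP102@3, OP104@1, OP100@6: h1:8  h2:6  h3:7  h4:7  h5:7  h6:7  h7:7  h8:7 — peak 8.

8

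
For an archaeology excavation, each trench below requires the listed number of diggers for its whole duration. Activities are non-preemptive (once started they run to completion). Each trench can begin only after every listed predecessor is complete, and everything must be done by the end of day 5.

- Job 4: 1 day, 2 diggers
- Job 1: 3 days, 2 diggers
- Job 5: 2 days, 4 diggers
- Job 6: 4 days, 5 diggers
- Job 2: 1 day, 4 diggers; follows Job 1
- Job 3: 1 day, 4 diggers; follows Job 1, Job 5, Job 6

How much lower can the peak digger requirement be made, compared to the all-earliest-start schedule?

Early-start peak: d1:13  d2:11  d3:7  d4:9  d5:4 ⇒ 13.
Leveled (Job 4@1, Job 1@1, Job 5@2, Job 6@1, Job 2@4, Job 3@5): d1:9  d2:11  d3:11  d4:9  d5:4 ⇒ 11.
Reduction 13 − 11 = 2.

2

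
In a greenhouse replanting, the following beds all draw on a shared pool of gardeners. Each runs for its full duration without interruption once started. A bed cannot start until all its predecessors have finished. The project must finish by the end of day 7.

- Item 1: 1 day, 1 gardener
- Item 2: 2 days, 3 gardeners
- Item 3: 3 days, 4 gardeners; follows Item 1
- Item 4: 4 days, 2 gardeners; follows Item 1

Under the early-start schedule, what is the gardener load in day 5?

2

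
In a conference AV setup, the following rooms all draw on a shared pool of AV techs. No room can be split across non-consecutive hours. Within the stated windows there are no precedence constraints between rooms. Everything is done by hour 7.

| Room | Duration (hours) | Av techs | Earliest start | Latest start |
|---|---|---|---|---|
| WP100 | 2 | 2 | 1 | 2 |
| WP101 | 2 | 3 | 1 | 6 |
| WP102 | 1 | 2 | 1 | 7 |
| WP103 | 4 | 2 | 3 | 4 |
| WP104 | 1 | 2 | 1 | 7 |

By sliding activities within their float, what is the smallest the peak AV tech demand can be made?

Early-start (WP100@1, WP101@1, WP102@1, WP103@3, WP104@1) gives peak 9: h1:9  h2:5  h3:2  h4:2  h5:2  h6:2  h7:0.
Shift WP102→3, WP104→4.
Schedule WP100@1, WP101@1, WP102@3, WP103@3, WP104@4: h1:5  h2:5  h3:4  h4:4  h5:2  h6:2  h7:0 — peak 5.

5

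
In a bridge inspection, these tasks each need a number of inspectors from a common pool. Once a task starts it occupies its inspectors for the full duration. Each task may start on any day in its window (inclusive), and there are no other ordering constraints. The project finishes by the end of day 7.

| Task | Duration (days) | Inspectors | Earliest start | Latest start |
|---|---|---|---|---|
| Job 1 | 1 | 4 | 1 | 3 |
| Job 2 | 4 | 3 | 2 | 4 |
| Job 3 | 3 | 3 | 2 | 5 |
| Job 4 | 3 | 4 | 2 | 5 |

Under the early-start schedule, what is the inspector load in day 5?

At early start, day 5 has: Job 2.
Demand: 3 = 3.

3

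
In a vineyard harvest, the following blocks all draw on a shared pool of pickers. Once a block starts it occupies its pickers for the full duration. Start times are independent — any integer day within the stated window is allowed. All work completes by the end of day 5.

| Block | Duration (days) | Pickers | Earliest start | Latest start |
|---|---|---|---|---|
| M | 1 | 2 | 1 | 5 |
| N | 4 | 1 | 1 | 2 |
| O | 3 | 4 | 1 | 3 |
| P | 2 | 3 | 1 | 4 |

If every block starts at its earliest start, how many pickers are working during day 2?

8

At early start, day 2 has: N, O, P.
Demand: 1 + 4 + 3 = 8.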